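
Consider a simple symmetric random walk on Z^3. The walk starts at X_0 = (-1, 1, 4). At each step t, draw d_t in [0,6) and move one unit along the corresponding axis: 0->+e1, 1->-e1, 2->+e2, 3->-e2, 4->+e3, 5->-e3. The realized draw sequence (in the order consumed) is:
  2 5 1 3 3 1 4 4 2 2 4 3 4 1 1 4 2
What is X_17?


(-5, 2, 8)

t=0: X=(-1, 1, 4), d=2 → +e2, X_1=(-1, 2, 4)
t=1: X=(-1, 2, 4), d=5 → -e3, X_2=(-1, 2, 3)
t=2: X=(-1, 2, 3), d=1 → -e1, X_3=(-2, 2, 3)
t=3: X=(-2, 2, 3), d=3 → -e2, X_4=(-2, 1, 3)
t=4: X=(-2, 1, 3), d=3 → -e2, X_5=(-2, 0, 3)
t=5: X=(-2, 0, 3), d=1 → -e1, X_6=(-3, 0, 3)
t=6: X=(-3, 0, 3), d=4 → +e3, X_7=(-3, 0, 4)
t=7: X=(-3, 0, 4), d=4 → +e3, X_8=(-3, 0, 5)
t=8: X=(-3, 0, 5), d=2 → +e2, X_9=(-3, 1, 5)
t=9: X=(-3, 1, 5), d=2 → +e2, X_10=(-3, 2, 5)
t=10: X=(-3, 2, 5), d=4 → +e3, X_11=(-3, 2, 6)
t=11: X=(-3, 2, 6), d=3 → -e2, X_12=(-3, 1, 6)
t=12: X=(-3, 1, 6), d=4 → +e3, X_13=(-3, 1, 7)
t=13: X=(-3, 1, 7), d=1 → -e1, X_14=(-4, 1, 7)
t=14: X=(-4, 1, 7), d=1 → -e1, X_15=(-5, 1, 7)
t=15: X=(-5, 1, 7), d=4 → +e3, X_16=(-5, 1, 8)
t=16: X=(-5, 1, 8), d=2 → +e2, X_17=(-5, 2, 8)


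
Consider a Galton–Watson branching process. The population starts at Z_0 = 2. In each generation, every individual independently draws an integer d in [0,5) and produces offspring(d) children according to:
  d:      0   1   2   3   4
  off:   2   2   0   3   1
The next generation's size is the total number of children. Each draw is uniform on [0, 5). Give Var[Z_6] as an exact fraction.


140017532928/244140625

Outcome values over d=0..4: [2, 2, 0, 3, 1]
Σy = 8, Σy² = 18, M = 5
μ = 8/5 = 8/5,  σ² = 18/5 − (8/5)² = 26/25
V_0 = 0, E_0 = 2
V_1 = 26/25·E_0 + (8/5)²·V_0 = 52/25;  E_1 = 16/5
V_2 = 26/25·E_1 + (8/5)²·V_1 = 5408/625;  E_2 = 128/25
V_3 = 26/25·E_2 + (8/5)²·V_2 = 429312/15625;  E_3 = 1024/125
V_4 = 26/25·E_3 + (8/5)²·V_3 = 30803968/390625;  E_4 = 8192/625
V_5 = 26/25·E_4 + (8/5)²·V_4 = 2104573952/9765625;  E_5 = 65536/3125
V_6 = 26/25·E_5 + (8/5)²·V_5 = 140017532928/244140625;  E_6 = 524288/15625


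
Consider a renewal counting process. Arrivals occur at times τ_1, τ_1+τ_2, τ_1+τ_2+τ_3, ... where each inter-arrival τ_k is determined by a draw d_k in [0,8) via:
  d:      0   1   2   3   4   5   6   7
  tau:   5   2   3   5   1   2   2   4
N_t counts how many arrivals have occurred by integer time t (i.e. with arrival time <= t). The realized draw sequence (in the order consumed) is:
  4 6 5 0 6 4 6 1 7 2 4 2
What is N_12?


draw d_1=4: τ_1=1, arrival time A_1=1
draw d_2=6: τ_2=2, arrival time A_2=3
draw d_3=5: τ_3=2, arrival time A_3=5
draw d_4=0: τ_4=5, arrival time A_4=10
draw d_5=6: τ_5=2, arrival time A_5=12
draw d_6=4: τ_6=1, arrival time A_6=13
draw d_7=6: τ_7=2, arrival time A_7=15
draw d_8=1: τ_8=2, arrival time A_8=17
draw d_9=7: τ_9=4, arrival time A_9=21
draw d_10=2: τ_10=3, arrival time A_10=24
draw d_11=4: τ_11=1, arrival time A_11=25
draw d_12=2: τ_12=3, arrival time A_12=28
N_t over t=0..12: 0:0 1:1 2:1 3:2 4:2 5:3 6:3 7:3 8:3 9:3 10:4 11:4 12:5

5


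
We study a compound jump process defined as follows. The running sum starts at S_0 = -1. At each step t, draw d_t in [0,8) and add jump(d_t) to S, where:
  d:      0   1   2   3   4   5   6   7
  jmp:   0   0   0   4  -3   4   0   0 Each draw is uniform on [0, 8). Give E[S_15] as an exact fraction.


Outcome values over d=0..7: [0, 0, 0, 4, -3, 4, 0, 0]
Σy = 5, Σy² = 41, M = 8
μ = 5/8 = 5/8,  σ² = 41/8 − (5/8)² = 303/64
E[S_15] = -1 + 15·(5/8) = 67/8

67/8


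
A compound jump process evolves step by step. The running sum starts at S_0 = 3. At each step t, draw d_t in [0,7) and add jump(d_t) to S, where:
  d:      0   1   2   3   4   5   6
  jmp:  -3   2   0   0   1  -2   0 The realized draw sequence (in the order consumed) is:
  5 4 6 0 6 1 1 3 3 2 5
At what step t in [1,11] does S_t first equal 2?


2

t=0: S=3, d=5, jump=-2, S_1=1
t=1: S=1, d=4, jump=1, S_2=2
t=2: S=2, d=6, jump=0, S_3=2
t=3: S=2, d=0, jump=-3, S_4=-1
t=4: S=-1, d=6, jump=0, S_5=-1
t=5: S=-1, d=1, jump=2, S_6=1
t=6: S=1, d=1, jump=2, S_7=3
t=7: S=3, d=3, jump=0, S_8=3
t=8: S=3, d=3, jump=0, S_9=3
t=9: S=3, d=2, jump=0, S_10=3
t=10: S=3, d=5, jump=-2, S_11=1


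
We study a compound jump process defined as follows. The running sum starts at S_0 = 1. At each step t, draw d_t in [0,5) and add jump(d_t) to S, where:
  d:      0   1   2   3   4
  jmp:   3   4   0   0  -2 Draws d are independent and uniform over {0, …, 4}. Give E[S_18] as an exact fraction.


Outcome values over d=0..4: [3, 4, 0, 0, -2]
Σy = 5, Σy² = 29, M = 5
μ = 5/5 = 1,  σ² = 29/5 − (1)² = 24/5
E[S_18] = 1 + 18·(1) = 19

19


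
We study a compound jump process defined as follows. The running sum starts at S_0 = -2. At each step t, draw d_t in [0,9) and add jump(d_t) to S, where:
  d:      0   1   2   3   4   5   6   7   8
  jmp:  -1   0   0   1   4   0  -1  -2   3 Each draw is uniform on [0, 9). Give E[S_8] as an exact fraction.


Outcome values over d=0..8: [-1, 0, 0, 1, 4, 0, -1, -2, 3]
Σy = 4, Σy² = 32, M = 9
μ = 4/9 = 4/9,  σ² = 32/9 − (4/9)² = 272/81
E[S_8] = -2 + 8·(4/9) = 14/9

14/9


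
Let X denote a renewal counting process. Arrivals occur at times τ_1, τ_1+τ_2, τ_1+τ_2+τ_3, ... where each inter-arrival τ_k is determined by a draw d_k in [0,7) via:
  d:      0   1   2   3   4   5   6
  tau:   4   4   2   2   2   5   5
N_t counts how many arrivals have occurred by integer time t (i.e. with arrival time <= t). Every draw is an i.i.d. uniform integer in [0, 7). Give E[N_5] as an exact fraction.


58/49

Inter-arrival values over d=0..6: [4, 4, 2, 2, 2, 5, 5]
Each d has probability 1/7, so the pmf of τ is: f(2) = 3/7, f(4) = 2/7, f(5) = 2/7
Renewal equation for m(n) = E[N_n]: condition on τ_1 = k (if k <= n, one arrival plus a fresh copy on the remaining n−k steps): m(n) = F(n) + Σ_{k<=n} f(k)·m(n−k), where F(n) = P(τ <= n) and m(0) = 0
m(1) = F(1) = 0
m(2) = F(2) = 3/7
m(3) = F(3) = 3/7
m(4) = F(4) + f(2)·m(2) = 5/7 + 3/7·3/7 = 44/49
m(5) = F(5) + f(2)·m(3) = 1 + 3/7·3/7 = 58/49
E[N_5] = m(5) = 58/49


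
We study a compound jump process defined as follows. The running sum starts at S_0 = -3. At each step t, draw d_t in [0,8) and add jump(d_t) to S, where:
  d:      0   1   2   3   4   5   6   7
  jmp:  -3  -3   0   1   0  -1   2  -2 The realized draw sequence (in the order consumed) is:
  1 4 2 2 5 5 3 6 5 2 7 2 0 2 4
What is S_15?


-11

t=0: S=-3, d=1, jump=-3, S_1=-6
t=1: S=-6, d=4, jump=0, S_2=-6
t=2: S=-6, d=2, jump=0, S_3=-6
t=3: S=-6, d=2, jump=0, S_4=-6
t=4: S=-6, d=5, jump=-1, S_5=-7
t=5: S=-7, d=5, jump=-1, S_6=-8
t=6: S=-8, d=3, jump=1, S_7=-7
t=7: S=-7, d=6, jump=2, S_8=-5
t=8: S=-5, d=5, jump=-1, S_9=-6
t=9: S=-6, d=2, jump=0, S_10=-6
t=10: S=-6, d=7, jump=-2, S_11=-8
t=11: S=-8, d=2, jump=0, S_12=-8
t=12: S=-8, d=0, jump=-3, S_13=-11
t=13: S=-11, d=2, jump=0, S_14=-11
t=14: S=-11, d=4, jump=0, S_15=-11


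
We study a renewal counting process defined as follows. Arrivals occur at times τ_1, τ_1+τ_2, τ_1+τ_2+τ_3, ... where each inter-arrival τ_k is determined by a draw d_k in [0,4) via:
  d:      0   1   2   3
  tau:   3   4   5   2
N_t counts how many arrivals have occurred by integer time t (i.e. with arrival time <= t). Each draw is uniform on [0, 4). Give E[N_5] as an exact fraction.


Inter-arrival values over d=0..3: [3, 4, 5, 2]
Each d has probability 1/4, so the pmf of τ is: f(2) = 1/4, f(3) = 1/4, f(4) = 1/4, f(5) = 1/4
Renewal equation for m(n) = E[N_n]: condition on τ_1 = k (if k <= n, one arrival plus a fresh copy on the remaining n−k steps): m(n) = F(n) + Σ_{k<=n} f(k)·m(n−k), where F(n) = P(τ <= n) and m(0) = 0
m(1) = F(1) = 0
m(2) = F(2) = 1/4
m(3) = F(3) = 1/2
m(4) = F(4) + f(2)·m(2) = 3/4 + 1/4·1/4 = 13/16
m(5) = F(5) + f(2)·m(3) + f(3)·m(2) = 1 + 1/4·1/2 + 1/4·1/4 = 19/16
E[N_5] = m(5) = 19/16

19/16


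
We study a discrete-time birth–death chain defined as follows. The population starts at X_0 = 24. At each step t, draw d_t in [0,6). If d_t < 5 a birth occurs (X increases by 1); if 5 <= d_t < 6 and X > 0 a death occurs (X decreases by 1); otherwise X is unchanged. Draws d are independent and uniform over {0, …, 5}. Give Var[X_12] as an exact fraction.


X can drop by at most 1 per step and X_0 = 24 > T = 12, so X_t >= 24 − t >= 12 > 0 for every t <= 12: the floor at 0 (the 'and X > 0' condition) never binds. Hence X_12 = X_0 + Σ_{t<12} Y_t with i.i.d. increments Y_t = y(d_t) ∈ {+1, −1, 0}.
Outcome values over d=0..5: [1, 1, 1, 1, 1, -1]
Σy = 4, Σy² = 6, M = 6
μ = 4/6 = 2/3,  σ² = 6/6 − (2/3)² = 5/9
Independent increments: Var[X_12] = 12·σ² = 12·(5/9) = 20/3

20/3


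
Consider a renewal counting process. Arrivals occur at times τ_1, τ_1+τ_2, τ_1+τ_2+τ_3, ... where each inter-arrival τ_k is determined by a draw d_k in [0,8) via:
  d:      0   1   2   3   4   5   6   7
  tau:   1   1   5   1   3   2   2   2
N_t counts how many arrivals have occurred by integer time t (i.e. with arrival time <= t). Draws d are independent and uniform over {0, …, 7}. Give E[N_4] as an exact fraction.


Inter-arrival values over d=0..7: [1, 1, 5, 1, 3, 2, 2, 2]
Each d has probability 1/8, so the pmf of τ is: f(1) = 3/8, f(2) = 3/8, f(3) = 1/8, f(5) = 1/8
Renewal equation for m(n) = E[N_n]: condition on τ_1 = k (if k <= n, one arrival plus a fresh copy on the remaining n−k steps): m(n) = F(n) + Σ_{k<=n} f(k)·m(n−k), where F(n) = P(τ <= n) and m(0) = 0
m(1) = F(1) = 3/8
m(2) = F(2) + f(1)·m(1) = 3/4 + 3/8·3/8 = 57/64
m(3) = F(3) + f(1)·m(2) + f(2)·m(1) = 7/8 + 3/8·57/64 + 3/8·3/8 = 691/512
m(4) = F(4) + f(1)·m(3) + f(2)·m(2) + f(3)·m(1) = 7/8 + 3/8·691/512 + 3/8·57/64 + 1/8·3/8 = 7217/4096
E[N_4] = m(4) = 7217/4096

7217/4096


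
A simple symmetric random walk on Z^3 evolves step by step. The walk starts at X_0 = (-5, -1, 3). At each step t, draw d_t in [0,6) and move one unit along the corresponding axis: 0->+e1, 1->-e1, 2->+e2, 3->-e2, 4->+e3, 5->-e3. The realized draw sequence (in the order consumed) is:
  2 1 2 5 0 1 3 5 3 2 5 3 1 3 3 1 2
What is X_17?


(-8, -2, 0)

t=0: X=(-5, -1, 3), d=2 → +e2, X_1=(-5, 0, 3)
t=1: X=(-5, 0, 3), d=1 → -e1, X_2=(-6, 0, 3)
t=2: X=(-6, 0, 3), d=2 → +e2, X_3=(-6, 1, 3)
t=3: X=(-6, 1, 3), d=5 → -e3, X_4=(-6, 1, 2)
t=4: X=(-6, 1, 2), d=0 → +e1, X_5=(-5, 1, 2)
t=5: X=(-5, 1, 2), d=1 → -e1, X_6=(-6, 1, 2)
t=6: X=(-6, 1, 2), d=3 → -e2, X_7=(-6, 0, 2)
t=7: X=(-6, 0, 2), d=5 → -e3, X_8=(-6, 0, 1)
t=8: X=(-6, 0, 1), d=3 → -e2, X_9=(-6, -1, 1)
t=9: X=(-6, -1, 1), d=2 → +e2, X_10=(-6, 0, 1)
t=10: X=(-6, 0, 1), d=5 → -e3, X_11=(-6, 0, 0)
t=11: X=(-6, 0, 0), d=3 → -e2, X_12=(-6, -1, 0)
t=12: X=(-6, -1, 0), d=1 → -e1, X_13=(-7, -1, 0)
t=13: X=(-7, -1, 0), d=3 → -e2, X_14=(-7, -2, 0)
t=14: X=(-7, -2, 0), d=3 → -e2, X_15=(-7, -3, 0)
t=15: X=(-7, -3, 0), d=1 → -e1, X_16=(-8, -3, 0)
t=16: X=(-8, -3, 0), d=2 → +e2, X_17=(-8, -2, 0)


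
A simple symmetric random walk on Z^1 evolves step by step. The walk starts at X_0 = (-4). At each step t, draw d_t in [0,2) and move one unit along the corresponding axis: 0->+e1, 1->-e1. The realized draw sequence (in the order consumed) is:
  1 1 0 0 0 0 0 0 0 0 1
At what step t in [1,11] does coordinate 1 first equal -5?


t=0: X=(-4), d=1 → -e1, X_1=(-5)
t=1: X=(-5), d=1 → -e1, X_2=(-6)
t=2: X=(-6), d=0 → +e1, X_3=(-5)
t=3: X=(-5), d=0 → +e1, X_4=(-4)
t=4: X=(-4), d=0 → +e1, X_5=(-3)
t=5: X=(-3), d=0 → +e1, X_6=(-2)
t=6: X=(-2), d=0 → +e1, X_7=(-1)
t=7: X=(-1), d=0 → +e1, X_8=(0)
t=8: X=(0), d=0 → +e1, X_9=(1)
t=9: X=(1), d=0 → +e1, X_10=(2)
t=10: X=(2), d=1 → -e1, X_11=(1)

1


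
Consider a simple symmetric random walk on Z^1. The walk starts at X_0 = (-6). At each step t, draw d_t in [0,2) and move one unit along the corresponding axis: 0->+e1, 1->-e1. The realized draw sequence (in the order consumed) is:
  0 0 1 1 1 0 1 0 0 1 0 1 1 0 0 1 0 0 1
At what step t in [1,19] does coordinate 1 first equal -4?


2

t=0: X=(-6), d=0 → +e1, X_1=(-5)
t=1: X=(-5), d=0 → +e1, X_2=(-4)
t=2: X=(-4), d=1 → -e1, X_3=(-5)
t=3: X=(-5), d=1 → -e1, X_4=(-6)
t=4: X=(-6), d=1 → -e1, X_5=(-7)
t=5: X=(-7), d=0 → +e1, X_6=(-6)
t=6: X=(-6), d=1 → -e1, X_7=(-7)
t=7: X=(-7), d=0 → +e1, X_8=(-6)
t=8: X=(-6), d=0 → +e1, X_9=(-5)
t=9: X=(-5), d=1 → -e1, X_10=(-6)
t=10: X=(-6), d=0 → +e1, X_11=(-5)
t=11: X=(-5), d=1 → -e1, X_12=(-6)
t=12: X=(-6), d=1 → -e1, X_13=(-7)
t=13: X=(-7), d=0 → +e1, X_14=(-6)
t=14: X=(-6), d=0 → +e1, X_15=(-5)
t=15: X=(-5), d=1 → -e1, X_16=(-6)
t=16: X=(-6), d=0 → +e1, X_17=(-5)
t=17: X=(-5), d=0 → +e1, X_18=(-4)
t=18: X=(-4), d=1 → -e1, X_19=(-5)


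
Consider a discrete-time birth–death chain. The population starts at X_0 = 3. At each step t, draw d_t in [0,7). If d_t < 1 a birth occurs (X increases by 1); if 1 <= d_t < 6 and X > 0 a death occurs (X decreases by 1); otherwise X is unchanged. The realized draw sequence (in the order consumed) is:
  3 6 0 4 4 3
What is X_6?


t=0: X=3, d=3 → death, X_1=2
t=1: X=2, d=6 → hold, X_2=2
t=2: X=2, d=0 → birth, X_3=3
t=3: X=3, d=4 → death, X_4=2
t=4: X=2, d=4 → death, X_5=1
t=5: X=1, d=3 → death, X_6=0

0


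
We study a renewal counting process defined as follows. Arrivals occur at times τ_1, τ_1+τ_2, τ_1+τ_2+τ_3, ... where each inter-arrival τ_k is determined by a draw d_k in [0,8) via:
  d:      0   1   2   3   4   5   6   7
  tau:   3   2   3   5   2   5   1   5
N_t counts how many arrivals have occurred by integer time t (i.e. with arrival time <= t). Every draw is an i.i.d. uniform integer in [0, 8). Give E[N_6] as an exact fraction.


Inter-arrival values over d=0..7: [3, 2, 3, 5, 2, 5, 1, 5]
Each d has probability 1/8, so the pmf of τ is: f(1) = 1/8, f(2) = 1/4, f(3) = 1/4, f(5) = 3/8
Renewal equation for m(n) = E[N_n]: condition on τ_1 = k (if k <= n, one arrival plus a fresh copy on the remaining n−k steps): m(n) = F(n) + Σ_{k<=n} f(k)·m(n−k), where F(n) = P(τ <= n) and m(0) = 0
m(1) = F(1) = 1/8
m(2) = F(2) + f(1)·m(1) = 3/8 + 1/8·1/8 = 25/64
m(3) = F(3) + f(1)·m(2) + f(2)·m(1) = 5/8 + 1/8·25/64 + 1/4·1/8 = 361/512
m(4) = F(4) + f(1)·m(3) + f(2)·m(2) + f(3)·m(1) = 5/8 + 1/8·361/512 + 1/4·25/64 + 1/4·1/8 = 3449/4096
m(5) = F(5) + f(1)·m(4) + f(2)·m(3) + f(3)·m(2) = 1 + 1/8·3449/4096 + 1/4·361/512 + 1/4·25/64 = 45193/32768
m(6) = F(6) + f(1)·m(5) + f(2)·m(4) + f(3)·m(3) + f(5)·m(1) = 1 + 1/8·45193/32768 + 1/4·3449/4096 + 1/4·361/512 + 3/8·1/8 = 421017/262144
E[N_6] = m(6) = 421017/262144

421017/262144


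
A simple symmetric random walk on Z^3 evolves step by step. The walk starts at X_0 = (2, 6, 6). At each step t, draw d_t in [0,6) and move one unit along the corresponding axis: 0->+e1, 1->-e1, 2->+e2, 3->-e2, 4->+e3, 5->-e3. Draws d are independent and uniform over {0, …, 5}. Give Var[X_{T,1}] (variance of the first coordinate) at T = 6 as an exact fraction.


Outcome values over d=0..5: [1, -1, 0, 0, 0, 0]
Σy = 0, Σy² = 2, M = 6
μ = 0/6 = 0,  σ² = 2/6 − (0)² = 1/3
Independent increments: Var[X_6] = 6·σ² = 6·(1/3) = 2

2


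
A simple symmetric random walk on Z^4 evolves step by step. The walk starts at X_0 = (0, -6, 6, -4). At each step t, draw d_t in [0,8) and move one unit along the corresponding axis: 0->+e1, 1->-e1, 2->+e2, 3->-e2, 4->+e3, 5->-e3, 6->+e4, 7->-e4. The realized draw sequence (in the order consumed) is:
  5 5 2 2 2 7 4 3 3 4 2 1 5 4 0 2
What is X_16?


(0, -3, 6, -5)

t=0: X=(0, -6, 6, -4), d=5 → -e3, X_1=(0, -6, 5, -4)
t=1: X=(0, -6, 5, -4), d=5 → -e3, X_2=(0, -6, 4, -4)
t=2: X=(0, -6, 4, -4), d=2 → +e2, X_3=(0, -5, 4, -4)
t=3: X=(0, -5, 4, -4), d=2 → +e2, X_4=(0, -4, 4, -4)
t=4: X=(0, -4, 4, -4), d=2 → +e2, X_5=(0, -3, 4, -4)
t=5: X=(0, -3, 4, -4), d=7 → -e4, X_6=(0, -3, 4, -5)
t=6: X=(0, -3, 4, -5), d=4 → +e3, X_7=(0, -3, 5, -5)
t=7: X=(0, -3, 5, -5), d=3 → -e2, X_8=(0, -4, 5, -5)
t=8: X=(0, -4, 5, -5), d=3 → -e2, X_9=(0, -5, 5, -5)
t=9: X=(0, -5, 5, -5), d=4 → +e3, X_10=(0, -5, 6, -5)
t=10: X=(0, -5, 6, -5), d=2 → +e2, X_11=(0, -4, 6, -5)
t=11: X=(0, -4, 6, -5), d=1 → -e1, X_12=(-1, -4, 6, -5)
t=12: X=(-1, -4, 6, -5), d=5 → -e3, X_13=(-1, -4, 5, -5)
t=13: X=(-1, -4, 5, -5), d=4 → +e3, X_14=(-1, -4, 6, -5)
t=14: X=(-1, -4, 6, -5), d=0 → +e1, X_15=(0, -4, 6, -5)
t=15: X=(0, -4, 6, -5), d=2 → +e2, X_16=(0, -3, 6, -5)


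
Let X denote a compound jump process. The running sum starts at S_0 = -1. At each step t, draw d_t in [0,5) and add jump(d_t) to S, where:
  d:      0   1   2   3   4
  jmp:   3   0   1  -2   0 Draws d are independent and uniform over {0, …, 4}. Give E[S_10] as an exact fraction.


Outcome values over d=0..4: [3, 0, 1, -2, 0]
Σy = 2, Σy² = 14, M = 5
μ = 2/5 = 2/5,  σ² = 14/5 − (2/5)² = 66/25
E[S_10] = -1 + 10·(2/5) = 3

3


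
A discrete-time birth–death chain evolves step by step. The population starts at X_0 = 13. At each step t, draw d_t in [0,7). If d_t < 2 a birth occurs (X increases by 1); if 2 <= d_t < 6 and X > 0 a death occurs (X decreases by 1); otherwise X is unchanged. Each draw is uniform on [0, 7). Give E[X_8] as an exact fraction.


75/7

X can drop by at most 1 per step and X_0 = 13 > T = 8, so X_t >= 13 − t >= 5 > 0 for every t <= 8: the floor at 0 (the 'and X > 0' condition) never binds. Hence X_8 = X_0 + Σ_{t<8} Y_t with i.i.d. increments Y_t = y(d_t) ∈ {+1, −1, 0}.
Outcome values over d=0..6: [1, 1, -1, -1, -1, -1, 0]
Σy = -2, Σy² = 6, M = 7
μ = -2/7 = -2/7,  σ² = 6/7 − (-2/7)² = 38/49
E[X_8] = 13 + 8·(-2/7) = 75/7


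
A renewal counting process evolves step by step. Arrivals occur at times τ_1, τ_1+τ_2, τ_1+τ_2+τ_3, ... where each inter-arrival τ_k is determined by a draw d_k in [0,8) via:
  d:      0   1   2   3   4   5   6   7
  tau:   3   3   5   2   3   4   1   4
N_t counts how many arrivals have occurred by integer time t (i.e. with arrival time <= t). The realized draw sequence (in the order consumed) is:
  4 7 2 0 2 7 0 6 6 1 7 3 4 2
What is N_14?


3

draw d_1=4: τ_1=3, arrival time A_1=3
draw d_2=7: τ_2=4, arrival time A_2=7
draw d_3=2: τ_3=5, arrival time A_3=12
draw d_4=0: τ_4=3, arrival time A_4=15
draw d_5=2: τ_5=5, arrival time A_5=20
draw d_6=7: τ_6=4, arrival time A_6=24
draw d_7=0: τ_7=3, arrival time A_7=27
draw d_8=6: τ_8=1, arrival time A_8=28
draw d_9=6: τ_9=1, arrival time A_9=29
draw d_10=1: τ_10=3, arrival time A_10=32
draw d_11=7: τ_11=4, arrival time A_11=36
draw d_12=3: τ_12=2, arrival time A_12=38
draw d_13=4: τ_13=3, arrival time A_13=41
draw d_14=2: τ_14=5, arrival time A_14=46
N_t over t=0..14: 0:0 1:0 2:0 3:1 4:1 5:1 6:1 7:2 8:2 9:2 10:2 11:2 12:3 13:3 14:3


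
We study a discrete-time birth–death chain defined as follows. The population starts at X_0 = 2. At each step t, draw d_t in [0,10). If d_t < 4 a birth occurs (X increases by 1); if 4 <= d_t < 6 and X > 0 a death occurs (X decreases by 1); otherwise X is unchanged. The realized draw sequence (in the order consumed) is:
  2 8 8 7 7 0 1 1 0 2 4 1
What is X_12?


t=0: X=2, d=2 → birth, X_1=3
t=1: X=3, d=8 → hold, X_2=3
t=2: X=3, d=8 → hold, X_3=3
t=3: X=3, d=7 → hold, X_4=3
t=4: X=3, d=7 → hold, X_5=3
t=5: X=3, d=0 → birth, X_6=4
t=6: X=4, d=1 → birth, X_7=5
t=7: X=5, d=1 → birth, X_8=6
t=8: X=6, d=0 → birth, X_9=7
t=9: X=7, d=2 → birth, X_10=8
t=10: X=8, d=4 → death, X_11=7
t=11: X=7, d=1 → birth, X_12=8

8


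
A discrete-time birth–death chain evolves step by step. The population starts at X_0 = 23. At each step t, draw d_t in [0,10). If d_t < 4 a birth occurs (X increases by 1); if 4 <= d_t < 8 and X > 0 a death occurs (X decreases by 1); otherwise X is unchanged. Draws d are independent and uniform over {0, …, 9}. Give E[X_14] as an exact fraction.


X can drop by at most 1 per step and X_0 = 23 > T = 14, so X_t >= 23 − t >= 9 > 0 for every t <= 14: the floor at 0 (the 'and X > 0' condition) never binds. Hence X_14 = X_0 + Σ_{t<14} Y_t with i.i.d. increments Y_t = y(d_t) ∈ {+1, −1, 0}.
Outcome values over d=0..9: [1, 1, 1, 1, -1, -1, -1, -1, 0, 0]
Σy = 0, Σy² = 8, M = 10
μ = 0/10 = 0,  σ² = 8/10 − (0)² = 4/5
E[X_14] = 23 + 14·(0) = 23

23


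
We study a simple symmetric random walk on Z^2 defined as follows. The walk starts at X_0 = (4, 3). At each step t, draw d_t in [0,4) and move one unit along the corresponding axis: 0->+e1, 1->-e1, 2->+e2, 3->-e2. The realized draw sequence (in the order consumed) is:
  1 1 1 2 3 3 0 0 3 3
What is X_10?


t=0: X=(4, 3), d=1 → -e1, X_1=(3, 3)
t=1: X=(3, 3), d=1 → -e1, X_2=(2, 3)
t=2: X=(2, 3), d=1 → -e1, X_3=(1, 3)
t=3: X=(1, 3), d=2 → +e2, X_4=(1, 4)
t=4: X=(1, 4), d=3 → -e2, X_5=(1, 3)
t=5: X=(1, 3), d=3 → -e2, X_6=(1, 2)
t=6: X=(1, 2), d=0 → +e1, X_7=(2, 2)
t=7: X=(2, 2), d=0 → +e1, X_8=(3, 2)
t=8: X=(3, 2), d=3 → -e2, X_9=(3, 1)
t=9: X=(3, 1), d=3 → -e2, X_10=(3, 0)

(3, 0)


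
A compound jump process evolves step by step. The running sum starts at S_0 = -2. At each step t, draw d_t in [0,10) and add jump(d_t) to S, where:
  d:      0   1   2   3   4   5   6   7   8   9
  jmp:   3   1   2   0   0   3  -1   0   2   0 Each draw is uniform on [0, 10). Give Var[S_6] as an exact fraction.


Outcome values over d=0..9: [3, 1, 2, 0, 0, 3, -1, 0, 2, 0]
Σy = 10, Σy² = 28, M = 10
μ = 10/10 = 1,  σ² = 28/10 − (1)² = 9/5
Independent increments: Var[S_6] = 6·σ² = 6·(9/5) = 54/5

54/5


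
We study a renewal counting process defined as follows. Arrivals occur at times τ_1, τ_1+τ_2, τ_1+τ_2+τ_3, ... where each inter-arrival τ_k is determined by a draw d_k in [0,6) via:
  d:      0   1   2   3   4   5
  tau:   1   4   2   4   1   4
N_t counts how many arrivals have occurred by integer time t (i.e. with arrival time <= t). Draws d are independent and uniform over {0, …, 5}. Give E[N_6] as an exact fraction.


12323/5832

Inter-arrival values over d=0..5: [1, 4, 2, 4, 1, 4]
Each d has probability 1/6, so the pmf of τ is: f(1) = 1/3, f(2) = 1/6, f(4) = 1/2
Renewal equation for m(n) = E[N_n]: condition on τ_1 = k (if k <= n, one arrival plus a fresh copy on the remaining n−k steps): m(n) = F(n) + Σ_{k<=n} f(k)·m(n−k), where F(n) = P(τ <= n) and m(0) = 0
m(1) = F(1) = 1/3
m(2) = F(2) + f(1)·m(1) = 1/2 + 1/3·1/3 = 11/18
m(3) = F(3) + f(1)·m(2) + f(2)·m(1) = 1/2 + 1/3·11/18 + 1/6·1/3 = 41/54
m(4) = F(4) + f(1)·m(3) + f(2)·m(2) = 1 + 1/3·41/54 + 1/6·11/18 = 439/324
m(5) = F(5) + f(1)·m(4) + f(2)·m(3) + f(4)·m(1) = 1 + 1/3·439/324 + 1/6·41/54 + 1/2·1/3 = 424/243
m(6) = F(6) + f(1)·m(5) + f(2)·m(4) + f(4)·m(2) = 1 + 1/3·424/243 + 1/6·439/324 + 1/2·11/18 = 12323/5832
E[N_6] = m(6) = 12323/5832


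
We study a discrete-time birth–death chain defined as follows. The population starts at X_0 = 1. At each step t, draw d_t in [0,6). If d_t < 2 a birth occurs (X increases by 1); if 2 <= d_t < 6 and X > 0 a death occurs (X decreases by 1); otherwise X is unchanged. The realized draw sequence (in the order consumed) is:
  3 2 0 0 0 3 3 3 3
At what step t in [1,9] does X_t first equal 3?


t=0: X=1, d=3 → death, X_1=0
t=1: X=0, d=2 → hold, X_2=0
t=2: X=0, d=0 → birth, X_3=1
t=3: X=1, d=0 → birth, X_4=2
t=4: X=2, d=0 → birth, X_5=3
t=5: X=3, d=3 → death, X_6=2
t=6: X=2, d=3 → death, X_7=1
t=7: X=1, d=3 → death, X_8=0
t=8: X=0, d=3 → hold, X_9=0

5


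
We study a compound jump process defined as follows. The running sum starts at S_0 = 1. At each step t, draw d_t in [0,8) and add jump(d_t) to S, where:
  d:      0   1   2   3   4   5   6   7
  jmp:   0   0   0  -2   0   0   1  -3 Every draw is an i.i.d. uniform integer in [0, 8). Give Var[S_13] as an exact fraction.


Outcome values over d=0..7: [0, 0, 0, -2, 0, 0, 1, -3]
Σy = -4, Σy² = 14, M = 8
μ = -4/8 = -1/2,  σ² = 14/8 − (-1/2)² = 3/2
Independent increments: Var[S_13] = 13·σ² = 13·(3/2) = 39/2

39/2


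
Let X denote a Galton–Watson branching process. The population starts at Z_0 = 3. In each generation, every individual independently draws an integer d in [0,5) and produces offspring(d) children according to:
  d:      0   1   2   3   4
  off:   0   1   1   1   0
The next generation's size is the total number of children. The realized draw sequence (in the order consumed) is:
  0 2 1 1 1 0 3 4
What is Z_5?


0

gen 0: Z_0=3, draws=[0, 2, 1], offspring=[0, 1, 1], Z_1=2
gen 1: Z_1=2, draws=[1, 1], offspring=[1, 1], Z_2=2
gen 2: Z_2=2, draws=[0, 3], offspring=[0, 1], Z_3=1
gen 3: Z_3=1, draws=[4], offspring=[0], Z_4=0
gen 4: Z_4=0, draws=[], offspring=[], Z_5=0


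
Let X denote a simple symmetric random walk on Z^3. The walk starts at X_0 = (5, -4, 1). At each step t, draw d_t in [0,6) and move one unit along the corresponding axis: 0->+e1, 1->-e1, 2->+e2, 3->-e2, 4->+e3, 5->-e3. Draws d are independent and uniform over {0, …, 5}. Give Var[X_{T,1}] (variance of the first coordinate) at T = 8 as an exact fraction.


8/3

Outcome values over d=0..5: [1, -1, 0, 0, 0, 0]
Σy = 0, Σy² = 2, M = 6
μ = 0/6 = 0,  σ² = 2/6 − (0)² = 1/3
Independent increments: Var[X_8] = 8·σ² = 8·(1/3) = 8/3


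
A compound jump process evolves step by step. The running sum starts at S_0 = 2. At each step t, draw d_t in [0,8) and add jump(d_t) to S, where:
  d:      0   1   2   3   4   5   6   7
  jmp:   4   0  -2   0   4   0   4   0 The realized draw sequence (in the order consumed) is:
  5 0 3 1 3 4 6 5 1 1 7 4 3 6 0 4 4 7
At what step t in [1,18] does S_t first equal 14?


t=0: S=2, d=5, jump=0, S_1=2
t=1: S=2, d=0, jump=4, S_2=6
t=2: S=6, d=3, jump=0, S_3=6
t=3: S=6, d=1, jump=0, S_4=6
t=4: S=6, d=3, jump=0, S_5=6
t=5: S=6, d=4, jump=4, S_6=10
t=6: S=10, d=6, jump=4, S_7=14
t=7: S=14, d=5, jump=0, S_8=14
t=8: S=14, d=1, jump=0, S_9=14
t=9: S=14, d=1, jump=0, S_10=14
t=10: S=14, d=7, jump=0, S_11=14
t=11: S=14, d=4, jump=4, S_12=18
t=12: S=18, d=3, jump=0, S_13=18
t=13: S=18, d=6, jump=4, S_14=22
t=14: S=22, d=0, jump=4, S_15=26
t=15: S=26, d=4, jump=4, S_16=30
t=16: S=30, d=4, jump=4, S_17=34
t=17: S=34, d=7, jump=0, S_18=34

7


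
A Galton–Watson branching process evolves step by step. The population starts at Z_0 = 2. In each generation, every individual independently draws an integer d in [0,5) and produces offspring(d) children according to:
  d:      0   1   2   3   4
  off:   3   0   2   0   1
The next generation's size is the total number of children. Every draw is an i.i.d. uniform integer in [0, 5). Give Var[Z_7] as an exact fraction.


Outcome values over d=0..4: [3, 0, 2, 0, 1]
Σy = 6, Σy² = 14, M = 5
μ = 6/5 = 6/5,  σ² = 14/5 − (6/5)² = 34/25
V_0 = 0, E_0 = 2
V_1 = 34/25·E_0 + (6/5)²·V_0 = 68/25;  E_1 = 12/5
V_2 = 34/25·E_1 + (6/5)²·V_1 = 4488/625;  E_2 = 72/25
V_3 = 34/25·E_2 + (6/5)²·V_2 = 222768/15625;  E_3 = 432/125
V_4 = 34/25·E_3 + (6/5)²·V_3 = 9855648/390625;  E_4 = 2592/625
V_5 = 34/25·E_4 + (6/5)²·V_4 = 409883328/9765625;  E_5 = 15552/3125
V_6 = 34/25·E_5 + (6/5)²·V_5 = 16408199808/244140625;  E_6 = 93312/15625
V_7 = 34/25·E_6 + (6/5)²·V_6 = 640267193088/6103515625;  E_7 = 559872/78125

640267193088/6103515625


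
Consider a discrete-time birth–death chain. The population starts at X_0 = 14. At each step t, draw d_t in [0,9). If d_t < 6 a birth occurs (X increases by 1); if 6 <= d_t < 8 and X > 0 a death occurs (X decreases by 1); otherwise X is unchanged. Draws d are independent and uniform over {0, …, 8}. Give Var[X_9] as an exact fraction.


56/9

X can drop by at most 1 per step and X_0 = 14 > T = 9, so X_t >= 14 − t >= 5 > 0 for every t <= 9: the floor at 0 (the 'and X > 0' condition) never binds. Hence X_9 = X_0 + Σ_{t<9} Y_t with i.i.d. increments Y_t = y(d_t) ∈ {+1, −1, 0}.
Outcome values over d=0..8: [1, 1, 1, 1, 1, 1, -1, -1, 0]
Σy = 4, Σy² = 8, M = 9
μ = 4/9 = 4/9,  σ² = 8/9 − (4/9)² = 56/81
Independent increments: Var[X_9] = 9·σ² = 9·(56/81) = 56/9


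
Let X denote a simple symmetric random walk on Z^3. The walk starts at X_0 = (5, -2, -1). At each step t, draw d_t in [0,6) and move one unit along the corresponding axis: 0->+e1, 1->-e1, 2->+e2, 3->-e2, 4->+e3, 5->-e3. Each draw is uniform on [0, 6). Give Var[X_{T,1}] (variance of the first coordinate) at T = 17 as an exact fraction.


Outcome values over d=0..5: [1, -1, 0, 0, 0, 0]
Σy = 0, Σy² = 2, M = 6
μ = 0/6 = 0,  σ² = 2/6 − (0)² = 1/3
Independent increments: Var[X_17] = 17·σ² = 17·(1/3) = 17/3

17/3


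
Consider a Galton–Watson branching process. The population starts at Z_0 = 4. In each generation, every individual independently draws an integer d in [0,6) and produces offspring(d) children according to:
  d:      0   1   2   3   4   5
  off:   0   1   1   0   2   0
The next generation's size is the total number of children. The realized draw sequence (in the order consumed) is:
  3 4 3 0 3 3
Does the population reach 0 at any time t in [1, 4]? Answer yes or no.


gen 0: Z_0=4, draws=[3, 4, 3, 0], offspring=[0, 2, 0, 0], Z_1=2
gen 1: Z_1=2, draws=[3, 3], offspring=[0, 0], Z_2=0
gen 2: Z_2=0, draws=[], offspring=[], Z_3=0
gen 3: Z_3=0, draws=[], offspring=[], Z_4=0

yes


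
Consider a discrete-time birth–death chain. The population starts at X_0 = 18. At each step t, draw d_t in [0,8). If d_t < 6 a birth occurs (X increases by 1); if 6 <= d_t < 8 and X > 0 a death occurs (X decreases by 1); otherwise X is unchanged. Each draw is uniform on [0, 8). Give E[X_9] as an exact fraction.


X can drop by at most 1 per step and X_0 = 18 > T = 9, so X_t >= 18 − t >= 9 > 0 for every t <= 9: the floor at 0 (the 'and X > 0' condition) never binds. Hence X_9 = X_0 + Σ_{t<9} Y_t with i.i.d. increments Y_t = y(d_t) ∈ {+1, −1, 0}.
Outcome values over d=0..7: [1, 1, 1, 1, 1, 1, -1, -1]
Σy = 4, Σy² = 8, M = 8
μ = 4/8 = 1/2,  σ² = 8/8 − (1/2)² = 3/4
E[X_9] = 18 + 9·(1/2) = 45/2

45/2


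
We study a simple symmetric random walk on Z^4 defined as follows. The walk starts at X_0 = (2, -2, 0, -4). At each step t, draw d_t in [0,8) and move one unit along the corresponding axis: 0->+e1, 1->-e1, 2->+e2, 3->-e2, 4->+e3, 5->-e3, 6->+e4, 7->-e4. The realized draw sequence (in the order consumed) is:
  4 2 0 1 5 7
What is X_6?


(2, -1, 0, -5)

t=0: X=(2, -2, 0, -4), d=4 → +e3, X_1=(2, -2, 1, -4)
t=1: X=(2, -2, 1, -4), d=2 → +e2, X_2=(2, -1, 1, -4)
t=2: X=(2, -1, 1, -4), d=0 → +e1, X_3=(3, -1, 1, -4)
t=3: X=(3, -1, 1, -4), d=1 → -e1, X_4=(2, -1, 1, -4)
t=4: X=(2, -1, 1, -4), d=5 → -e3, X_5=(2, -1, 0, -4)
t=5: X=(2, -1, 0, -4), d=7 → -e4, X_6=(2, -1, 0, -5)


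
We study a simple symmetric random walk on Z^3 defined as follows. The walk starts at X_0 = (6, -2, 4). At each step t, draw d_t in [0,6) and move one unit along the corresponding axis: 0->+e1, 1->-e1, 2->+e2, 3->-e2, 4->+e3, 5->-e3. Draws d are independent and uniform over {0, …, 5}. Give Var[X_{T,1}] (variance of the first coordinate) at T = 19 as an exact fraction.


19/3

Outcome values over d=0..5: [1, -1, 0, 0, 0, 0]
Σy = 0, Σy² = 2, M = 6
μ = 0/6 = 0,  σ² = 2/6 − (0)² = 1/3
Independent increments: Var[X_19] = 19·σ² = 19·(1/3) = 19/3


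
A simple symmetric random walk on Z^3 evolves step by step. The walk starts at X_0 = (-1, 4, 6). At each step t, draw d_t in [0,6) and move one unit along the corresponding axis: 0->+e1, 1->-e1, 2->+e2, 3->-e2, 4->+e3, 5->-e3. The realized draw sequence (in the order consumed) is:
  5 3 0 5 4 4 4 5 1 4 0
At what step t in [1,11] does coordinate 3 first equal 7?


7

t=0: X=(-1, 4, 6), d=5 → -e3, X_1=(-1, 4, 5)
t=1: X=(-1, 4, 5), d=3 → -e2, X_2=(-1, 3, 5)
t=2: X=(-1, 3, 5), d=0 → +e1, X_3=(0, 3, 5)
t=3: X=(0, 3, 5), d=5 → -e3, X_4=(0, 3, 4)
t=4: X=(0, 3, 4), d=4 → +e3, X_5=(0, 3, 5)
t=5: X=(0, 3, 5), d=4 → +e3, X_6=(0, 3, 6)
t=6: X=(0, 3, 6), d=4 → +e3, X_7=(0, 3, 7)
t=7: X=(0, 3, 7), d=5 → -e3, X_8=(0, 3, 6)
t=8: X=(0, 3, 6), d=1 → -e1, X_9=(-1, 3, 6)
t=9: X=(-1, 3, 6), d=4 → +e3, X_10=(-1, 3, 7)
t=10: X=(-1, 3, 7), d=0 → +e1, X_11=(0, 3, 7)


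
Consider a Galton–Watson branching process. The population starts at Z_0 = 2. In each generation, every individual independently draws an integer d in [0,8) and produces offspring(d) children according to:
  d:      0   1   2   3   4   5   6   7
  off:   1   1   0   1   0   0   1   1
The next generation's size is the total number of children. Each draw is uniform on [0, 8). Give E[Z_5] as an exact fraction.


Outcome values over d=0..7: [1, 1, 0, 1, 0, 0, 1, 1]
Σy = 5, Σy² = 5, M = 8
μ = 5/8 = 5/8,  σ² = 5/8 − (5/8)² = 15/64
E[Z_0] = 2
E[Z_1] = 5/8·E[Z_0] = 5/4
E[Z_2] = 5/8·E[Z_1] = 25/32
E[Z_3] = 5/8·E[Z_2] = 125/256
E[Z_4] = 5/8·E[Z_3] = 625/2048
E[Z_5] = 5/8·E[Z_4] = 3125/16384

3125/16384


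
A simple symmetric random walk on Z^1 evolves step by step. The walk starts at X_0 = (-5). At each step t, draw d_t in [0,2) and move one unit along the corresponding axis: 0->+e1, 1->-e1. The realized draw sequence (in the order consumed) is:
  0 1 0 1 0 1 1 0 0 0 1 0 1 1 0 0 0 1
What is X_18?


t=0: X=(-5), d=0 → +e1, X_1=(-4)
t=1: X=(-4), d=1 → -e1, X_2=(-5)
t=2: X=(-5), d=0 → +e1, X_3=(-4)
t=3: X=(-4), d=1 → -e1, X_4=(-5)
t=4: X=(-5), d=0 → +e1, X_5=(-4)
t=5: X=(-4), d=1 → -e1, X_6=(-5)
t=6: X=(-5), d=1 → -e1, X_7=(-6)
t=7: X=(-6), d=0 → +e1, X_8=(-5)
t=8: X=(-5), d=0 → +e1, X_9=(-4)
t=9: X=(-4), d=0 → +e1, X_10=(-3)
t=10: X=(-3), d=1 → -e1, X_11=(-4)
t=11: X=(-4), d=0 → +e1, X_12=(-3)
t=12: X=(-3), d=1 → -e1, X_13=(-4)
t=13: X=(-4), d=1 → -e1, X_14=(-5)
t=14: X=(-5), d=0 → +e1, X_15=(-4)
t=15: X=(-4), d=0 → +e1, X_16=(-3)
t=16: X=(-3), d=0 → +e1, X_17=(-2)
t=17: X=(-2), d=1 → -e1, X_18=(-3)

(-3)


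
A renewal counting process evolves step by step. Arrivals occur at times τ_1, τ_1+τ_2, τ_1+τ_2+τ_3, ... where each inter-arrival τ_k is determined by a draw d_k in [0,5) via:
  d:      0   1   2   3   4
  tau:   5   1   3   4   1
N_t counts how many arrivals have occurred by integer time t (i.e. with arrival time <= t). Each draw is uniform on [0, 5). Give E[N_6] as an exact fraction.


Inter-arrival values over d=0..4: [5, 1, 3, 4, 1]
Each d has probability 1/5, so the pmf of τ is: f(1) = 2/5, f(3) = 1/5, f(4) = 1/5, f(5) = 1/5
Renewal equation for m(n) = E[N_n]: condition on τ_1 = k (if k <= n, one arrival plus a fresh copy on the remaining n−k steps): m(n) = F(n) + Σ_{k<=n} f(k)·m(n−k), where F(n) = P(τ <= n) and m(0) = 0
m(1) = F(1) = 2/5
m(2) = F(2) + f(1)·m(1) = 2/5 + 2/5·2/5 = 14/25
m(3) = F(3) + f(1)·m(2) = 3/5 + 2/5·14/25 = 103/125
m(4) = F(4) + f(1)·m(3) + f(3)·m(1) = 4/5 + 2/5·103/125 + 1/5·2/5 = 756/625
m(5) = F(5) + f(1)·m(4) + f(3)·m(2) + f(4)·m(1) = 1 + 2/5·756/625 + 1/5·14/25 + 1/5·2/5 = 5237/3125
m(6) = F(6) + f(1)·m(5) + f(3)·m(3) + f(4)·m(2) + f(5)·m(1) = 1 + 2/5·5237/3125 + 1/5·103/125 + 1/5·14/25 + 1/5·2/5 = 31674/15625
E[N_6] = m(6) = 31674/15625

31674/15625


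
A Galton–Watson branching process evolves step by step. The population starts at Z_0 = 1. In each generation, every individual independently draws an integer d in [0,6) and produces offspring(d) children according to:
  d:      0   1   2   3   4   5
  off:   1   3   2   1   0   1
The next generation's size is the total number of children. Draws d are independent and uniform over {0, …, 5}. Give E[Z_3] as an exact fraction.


Outcome values over d=0..5: [1, 3, 2, 1, 0, 1]
Σy = 8, Σy² = 16, M = 6
μ = 8/6 = 4/3,  σ² = 16/6 − (4/3)² = 8/9
E[Z_0] = 1
E[Z_1] = 4/3·E[Z_0] = 4/3
E[Z_2] = 4/3·E[Z_1] = 16/9
E[Z_3] = 4/3·E[Z_2] = 64/27

64/27


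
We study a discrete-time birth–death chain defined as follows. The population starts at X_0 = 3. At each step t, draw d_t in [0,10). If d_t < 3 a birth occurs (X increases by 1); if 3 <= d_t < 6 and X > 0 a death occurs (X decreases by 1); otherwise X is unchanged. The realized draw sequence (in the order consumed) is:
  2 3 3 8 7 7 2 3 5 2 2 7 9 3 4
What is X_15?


1

t=0: X=3, d=2 → birth, X_1=4
t=1: X=4, d=3 → death, X_2=3
t=2: X=3, d=3 → death, X_3=2
t=3: X=2, d=8 → hold, X_4=2
t=4: X=2, d=7 → hold, X_5=2
t=5: X=2, d=7 → hold, X_6=2
t=6: X=2, d=2 → birth, X_7=3
t=7: X=3, d=3 → death, X_8=2
t=8: X=2, d=5 → death, X_9=1
t=9: X=1, d=2 → birth, X_10=2
t=10: X=2, d=2 → birth, X_11=3
t=11: X=3, d=7 → hold, X_12=3
t=12: X=3, d=9 → hold, X_13=3
t=13: X=3, d=3 → death, X_14=2
t=14: X=2, d=4 → death, X_15=1


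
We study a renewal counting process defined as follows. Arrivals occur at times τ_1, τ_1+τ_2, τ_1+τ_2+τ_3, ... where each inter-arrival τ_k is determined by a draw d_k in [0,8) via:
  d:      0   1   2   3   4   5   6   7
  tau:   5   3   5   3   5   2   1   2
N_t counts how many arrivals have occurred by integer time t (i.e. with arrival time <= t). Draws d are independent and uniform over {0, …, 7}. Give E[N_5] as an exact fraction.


45193/32768

Inter-arrival values over d=0..7: [5, 3, 5, 3, 5, 2, 1, 2]
Each d has probability 1/8, so the pmf of τ is: f(1) = 1/8, f(2) = 1/4, f(3) = 1/4, f(5) = 3/8
Renewal equation for m(n) = E[N_n]: condition on τ_1 = k (if k <= n, one arrival plus a fresh copy on the remaining n−k steps): m(n) = F(n) + Σ_{k<=n} f(k)·m(n−k), where F(n) = P(τ <= n) and m(0) = 0
m(1) = F(1) = 1/8
m(2) = F(2) + f(1)·m(1) = 3/8 + 1/8·1/8 = 25/64
m(3) = F(3) + f(1)·m(2) + f(2)·m(1) = 5/8 + 1/8·25/64 + 1/4·1/8 = 361/512
m(4) = F(4) + f(1)·m(3) + f(2)·m(2) + f(3)·m(1) = 5/8 + 1/8·361/512 + 1/4·25/64 + 1/4·1/8 = 3449/4096
m(5) = F(5) + f(1)·m(4) + f(2)·m(3) + f(3)·m(2) = 1 + 1/8·3449/4096 + 1/4·361/512 + 1/4·25/64 = 45193/32768
E[N_5] = m(5) = 45193/32768


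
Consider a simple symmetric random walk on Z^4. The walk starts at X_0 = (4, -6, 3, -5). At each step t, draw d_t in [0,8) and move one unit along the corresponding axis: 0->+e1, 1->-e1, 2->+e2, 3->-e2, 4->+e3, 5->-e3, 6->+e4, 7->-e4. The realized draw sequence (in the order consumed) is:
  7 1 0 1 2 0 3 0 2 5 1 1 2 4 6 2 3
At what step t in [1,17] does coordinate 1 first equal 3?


t=0: X=(4, -6, 3, -5), d=7 → -e4, X_1=(4, -6, 3, -6)
t=1: X=(4, -6, 3, -6), d=1 → -e1, X_2=(3, -6, 3, -6)
t=2: X=(3, -6, 3, -6), d=0 → +e1, X_3=(4, -6, 3, -6)
t=3: X=(4, -6, 3, -6), d=1 → -e1, X_4=(3, -6, 3, -6)
t=4: X=(3, -6, 3, -6), d=2 → +e2, X_5=(3, -5, 3, -6)
t=5: X=(3, -5, 3, -6), d=0 → +e1, X_6=(4, -5, 3, -6)
t=6: X=(4, -5, 3, -6), d=3 → -e2, X_7=(4, -6, 3, -6)
t=7: X=(4, -6, 3, -6), d=0 → +e1, X_8=(5, -6, 3, -6)
t=8: X=(5, -6, 3, -6), d=2 → +e2, X_9=(5, -5, 3, -6)
t=9: X=(5, -5, 3, -6), d=5 → -e3, X_10=(5, -5, 2, -6)
t=10: X=(5, -5, 2, -6), d=1 → -e1, X_11=(4, -5, 2, -6)
t=11: X=(4, -5, 2, -6), d=1 → -e1, X_12=(3, -5, 2, -6)
t=12: X=(3, -5, 2, -6), d=2 → +e2, X_13=(3, -4, 2, -6)
t=13: X=(3, -4, 2, -6), d=4 → +e3, X_14=(3, -4, 3, -6)
t=14: X=(3, -4, 3, -6), d=6 → +e4, X_15=(3, -4, 3, -5)
t=15: X=(3, -4, 3, -5), d=2 → +e2, X_16=(3, -3, 3, -5)
t=16: X=(3, -3, 3, -5), d=3 → -e2, X_17=(3, -4, 3, -5)

2


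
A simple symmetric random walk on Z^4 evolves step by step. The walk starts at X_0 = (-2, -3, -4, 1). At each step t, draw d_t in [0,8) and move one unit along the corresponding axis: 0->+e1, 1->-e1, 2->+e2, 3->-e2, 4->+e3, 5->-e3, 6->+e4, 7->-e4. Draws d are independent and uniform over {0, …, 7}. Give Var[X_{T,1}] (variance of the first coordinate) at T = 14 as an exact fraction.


7/2

Outcome values over d=0..7: [1, -1, 0, 0, 0, 0, 0, 0]
Σy = 0, Σy² = 2, M = 8
μ = 0/8 = 0,  σ² = 2/8 − (0)² = 1/4
Independent increments: Var[X_14] = 14·σ² = 14·(1/4) = 7/2


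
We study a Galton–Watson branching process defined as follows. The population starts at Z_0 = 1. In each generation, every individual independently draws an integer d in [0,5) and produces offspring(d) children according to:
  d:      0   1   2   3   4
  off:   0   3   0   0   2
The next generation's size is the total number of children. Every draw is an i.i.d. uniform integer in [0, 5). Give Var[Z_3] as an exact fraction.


Outcome values over d=0..4: [0, 3, 0, 0, 2]
Σy = 5, Σy² = 13, M = 5
μ = 5/5 = 1,  σ² = 13/5 − (1)² = 8/5
V_0 = 0, E_0 = 1
V_1 = 8/5·E_0 + (1)²·V_0 = 8/5;  E_1 = 1
V_2 = 8/5·E_1 + (1)²·V_1 = 16/5;  E_2 = 1
V_3 = 8/5·E_2 + (1)²·V_2 = 24/5;  E_3 = 1

24/5
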